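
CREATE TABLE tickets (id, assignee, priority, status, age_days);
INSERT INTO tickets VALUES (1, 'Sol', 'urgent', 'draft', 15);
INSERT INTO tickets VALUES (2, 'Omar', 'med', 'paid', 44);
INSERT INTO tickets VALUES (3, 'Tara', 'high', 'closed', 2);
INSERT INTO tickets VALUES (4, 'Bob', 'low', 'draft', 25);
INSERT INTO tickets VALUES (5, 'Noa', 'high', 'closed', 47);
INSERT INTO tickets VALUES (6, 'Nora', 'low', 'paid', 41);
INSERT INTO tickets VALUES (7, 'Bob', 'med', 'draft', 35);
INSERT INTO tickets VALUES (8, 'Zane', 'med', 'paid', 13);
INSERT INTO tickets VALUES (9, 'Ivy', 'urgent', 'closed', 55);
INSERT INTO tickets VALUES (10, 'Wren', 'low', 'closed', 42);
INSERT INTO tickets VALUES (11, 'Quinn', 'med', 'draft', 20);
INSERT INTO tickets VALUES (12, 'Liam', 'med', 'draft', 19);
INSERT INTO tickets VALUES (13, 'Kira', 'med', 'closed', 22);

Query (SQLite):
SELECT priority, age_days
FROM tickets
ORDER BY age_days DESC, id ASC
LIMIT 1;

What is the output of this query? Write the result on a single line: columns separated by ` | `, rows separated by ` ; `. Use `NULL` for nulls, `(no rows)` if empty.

Sort by age_days desc, tiebreak id asc: (55, id=9), (47, id=5), (44, id=2), (42, id=10) …. Take first 1.

urgent | 55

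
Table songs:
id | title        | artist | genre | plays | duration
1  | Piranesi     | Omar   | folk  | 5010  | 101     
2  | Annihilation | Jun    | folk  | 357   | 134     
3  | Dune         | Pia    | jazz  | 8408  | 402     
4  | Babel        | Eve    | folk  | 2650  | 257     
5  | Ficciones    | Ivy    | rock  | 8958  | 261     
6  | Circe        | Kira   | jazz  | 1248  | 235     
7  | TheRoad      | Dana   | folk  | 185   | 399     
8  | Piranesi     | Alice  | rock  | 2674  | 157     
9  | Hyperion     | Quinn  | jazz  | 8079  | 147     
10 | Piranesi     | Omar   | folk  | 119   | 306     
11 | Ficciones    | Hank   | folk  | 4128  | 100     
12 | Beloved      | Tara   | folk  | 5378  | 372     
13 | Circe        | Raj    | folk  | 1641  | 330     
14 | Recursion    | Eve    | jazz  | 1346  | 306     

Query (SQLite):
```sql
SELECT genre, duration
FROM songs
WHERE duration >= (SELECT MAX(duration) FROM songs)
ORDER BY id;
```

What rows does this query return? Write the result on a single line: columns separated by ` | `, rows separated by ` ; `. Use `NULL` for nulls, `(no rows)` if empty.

jazz | 402

Scalar subquery: MAX(duration) over all songs rows = 402.
Keep rows where duration >= that value.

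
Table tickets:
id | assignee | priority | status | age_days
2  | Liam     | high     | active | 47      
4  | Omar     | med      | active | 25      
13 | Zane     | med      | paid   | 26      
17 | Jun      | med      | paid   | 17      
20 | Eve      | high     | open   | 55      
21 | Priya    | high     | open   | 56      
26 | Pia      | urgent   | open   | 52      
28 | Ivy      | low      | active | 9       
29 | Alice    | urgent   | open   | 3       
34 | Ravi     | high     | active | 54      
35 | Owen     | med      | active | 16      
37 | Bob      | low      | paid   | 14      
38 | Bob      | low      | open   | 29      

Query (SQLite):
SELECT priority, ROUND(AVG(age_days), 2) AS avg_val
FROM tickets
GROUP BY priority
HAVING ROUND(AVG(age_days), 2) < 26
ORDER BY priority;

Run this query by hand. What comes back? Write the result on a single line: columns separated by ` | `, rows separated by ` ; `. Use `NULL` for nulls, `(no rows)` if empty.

low | 17.33 ; med | 21

Partition tickets by priority; compute ROUND(AVG(age_days), 2) within each group.
HAVING: keep groups where ROUND(AVG(age_days), 2) < 26.
  high: ids {2, 20, 21, 34} → ROUND(AVG(age_days), 2)=53
  low: ids {28, 37, 38} → ROUND(AVG(age_days), 2)=17.33
  med: ids {4, 13, 17, 35} → ROUND(AVG(age_days), 2)=21
  urgent: ids {26, 29} → ROUND(AVG(age_days), 2)=27.5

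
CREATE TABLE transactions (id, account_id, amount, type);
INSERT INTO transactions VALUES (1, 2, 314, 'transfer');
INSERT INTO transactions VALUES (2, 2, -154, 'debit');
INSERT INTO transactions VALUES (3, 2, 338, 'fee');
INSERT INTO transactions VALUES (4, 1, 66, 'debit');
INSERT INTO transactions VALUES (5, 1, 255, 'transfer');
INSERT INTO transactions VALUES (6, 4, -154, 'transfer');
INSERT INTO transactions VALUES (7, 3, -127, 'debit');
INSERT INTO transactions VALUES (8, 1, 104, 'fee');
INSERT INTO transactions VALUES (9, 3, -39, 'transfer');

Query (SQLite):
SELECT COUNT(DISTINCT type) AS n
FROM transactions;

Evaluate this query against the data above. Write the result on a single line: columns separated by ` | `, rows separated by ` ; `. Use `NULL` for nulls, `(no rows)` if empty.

3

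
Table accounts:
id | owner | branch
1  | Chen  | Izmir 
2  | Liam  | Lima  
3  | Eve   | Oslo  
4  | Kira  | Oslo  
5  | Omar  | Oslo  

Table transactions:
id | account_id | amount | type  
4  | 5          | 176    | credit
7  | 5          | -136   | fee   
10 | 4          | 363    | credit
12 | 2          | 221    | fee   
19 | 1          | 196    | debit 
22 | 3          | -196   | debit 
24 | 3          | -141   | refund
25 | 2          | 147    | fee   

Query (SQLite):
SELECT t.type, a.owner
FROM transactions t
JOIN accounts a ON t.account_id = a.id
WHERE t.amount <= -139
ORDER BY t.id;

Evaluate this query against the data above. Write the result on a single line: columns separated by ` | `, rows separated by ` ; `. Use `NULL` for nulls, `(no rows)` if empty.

Each transactions row matches the accounts row where account_id = accounts.id.
Then keep rows with t.amount <= -139.

debit | Eve ; refund | Eve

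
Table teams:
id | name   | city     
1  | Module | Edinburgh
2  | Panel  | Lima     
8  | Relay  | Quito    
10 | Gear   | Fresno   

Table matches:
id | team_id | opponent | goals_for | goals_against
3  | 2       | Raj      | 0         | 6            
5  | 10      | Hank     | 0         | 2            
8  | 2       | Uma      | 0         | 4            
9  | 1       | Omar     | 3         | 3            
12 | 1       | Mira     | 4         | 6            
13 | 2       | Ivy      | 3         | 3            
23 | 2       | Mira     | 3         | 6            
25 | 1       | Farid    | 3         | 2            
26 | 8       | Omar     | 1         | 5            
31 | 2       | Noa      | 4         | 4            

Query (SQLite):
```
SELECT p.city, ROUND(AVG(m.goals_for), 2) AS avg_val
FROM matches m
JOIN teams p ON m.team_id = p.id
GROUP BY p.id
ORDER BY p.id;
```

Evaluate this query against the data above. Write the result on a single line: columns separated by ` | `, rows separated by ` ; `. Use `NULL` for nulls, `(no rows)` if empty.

Edinburgh | 3.33 ; Lima | 2 ; Quito | 1 ; Fresno | 0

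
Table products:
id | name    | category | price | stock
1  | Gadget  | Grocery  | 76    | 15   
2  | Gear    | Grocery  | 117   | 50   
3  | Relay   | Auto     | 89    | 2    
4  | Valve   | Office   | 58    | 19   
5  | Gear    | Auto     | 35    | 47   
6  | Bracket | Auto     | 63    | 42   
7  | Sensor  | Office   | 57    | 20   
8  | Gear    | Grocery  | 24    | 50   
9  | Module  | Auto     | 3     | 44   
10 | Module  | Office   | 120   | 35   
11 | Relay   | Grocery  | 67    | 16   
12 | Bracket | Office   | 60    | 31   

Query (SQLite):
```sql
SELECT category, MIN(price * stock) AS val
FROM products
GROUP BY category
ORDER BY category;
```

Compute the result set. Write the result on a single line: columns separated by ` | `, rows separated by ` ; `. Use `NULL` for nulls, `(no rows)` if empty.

Auto | 132 ; Grocery | 1072 ; Office | 1102

For each row compute price * stock.
Group by category; take MIN of the expression per group.
  Auto: ids {3, 5, 6, 9} → MIN(price * stock)=132
  Grocery: ids {1, 2, 8, 11} → MIN(price * stock)=1072
  Office: ids {4, 7, 10, 12} → MIN(price * stock)=1102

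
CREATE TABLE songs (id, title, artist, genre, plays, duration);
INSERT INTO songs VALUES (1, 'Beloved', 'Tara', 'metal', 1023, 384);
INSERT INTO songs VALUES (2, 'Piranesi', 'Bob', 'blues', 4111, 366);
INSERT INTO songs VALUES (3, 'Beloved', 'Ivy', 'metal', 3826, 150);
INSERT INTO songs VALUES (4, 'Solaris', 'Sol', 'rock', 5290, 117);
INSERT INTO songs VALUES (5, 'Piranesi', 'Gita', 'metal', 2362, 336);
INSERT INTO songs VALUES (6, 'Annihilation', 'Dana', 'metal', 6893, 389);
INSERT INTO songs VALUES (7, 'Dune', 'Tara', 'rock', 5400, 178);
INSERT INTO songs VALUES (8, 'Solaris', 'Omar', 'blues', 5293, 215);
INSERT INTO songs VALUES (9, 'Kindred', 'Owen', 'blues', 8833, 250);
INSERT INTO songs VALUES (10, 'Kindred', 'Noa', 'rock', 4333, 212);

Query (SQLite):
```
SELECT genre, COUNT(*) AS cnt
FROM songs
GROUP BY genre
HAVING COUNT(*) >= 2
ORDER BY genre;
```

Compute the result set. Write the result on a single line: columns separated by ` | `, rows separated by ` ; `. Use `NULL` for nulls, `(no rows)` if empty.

blues | 3 ; metal | 4 ; rock | 3

Partition songs by genre; compute COUNT(*) within each group.
HAVING: keep groups with count ≥ 2.
  blues: ids {2, 8, 9} → COUNT(*)=3
  metal: ids {1, 3, 5, 6} → COUNT(*)=4
  rock: ids {4, 7, 10} → COUNT(*)=3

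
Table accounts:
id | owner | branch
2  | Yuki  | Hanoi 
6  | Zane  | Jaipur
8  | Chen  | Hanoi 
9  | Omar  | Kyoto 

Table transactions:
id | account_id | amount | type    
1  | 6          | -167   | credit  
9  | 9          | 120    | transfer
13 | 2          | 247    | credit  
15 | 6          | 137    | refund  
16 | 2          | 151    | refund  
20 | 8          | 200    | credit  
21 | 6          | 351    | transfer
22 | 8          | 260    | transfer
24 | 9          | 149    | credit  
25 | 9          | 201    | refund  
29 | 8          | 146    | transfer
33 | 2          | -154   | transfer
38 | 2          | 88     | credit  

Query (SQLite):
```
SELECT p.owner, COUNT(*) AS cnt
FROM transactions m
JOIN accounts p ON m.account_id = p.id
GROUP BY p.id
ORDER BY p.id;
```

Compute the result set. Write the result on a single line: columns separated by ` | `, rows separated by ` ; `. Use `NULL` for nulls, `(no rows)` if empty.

Yuki | 4 ; Zane | 3 ; Chen | 3 ; Omar | 3

Join each transactions row to its accounts via account_id.
Group joined rows by accounts.id; compute COUNT(*) per group.
  2: ids {13, 16, 33, 38} → COUNT(*)=4
  6: ids {1, 15, 21} → COUNT(*)=3
  8: ids {20, 22, 29} → COUNT(*)=3
  9: ids {9, 24, 25} → COUNT(*)=3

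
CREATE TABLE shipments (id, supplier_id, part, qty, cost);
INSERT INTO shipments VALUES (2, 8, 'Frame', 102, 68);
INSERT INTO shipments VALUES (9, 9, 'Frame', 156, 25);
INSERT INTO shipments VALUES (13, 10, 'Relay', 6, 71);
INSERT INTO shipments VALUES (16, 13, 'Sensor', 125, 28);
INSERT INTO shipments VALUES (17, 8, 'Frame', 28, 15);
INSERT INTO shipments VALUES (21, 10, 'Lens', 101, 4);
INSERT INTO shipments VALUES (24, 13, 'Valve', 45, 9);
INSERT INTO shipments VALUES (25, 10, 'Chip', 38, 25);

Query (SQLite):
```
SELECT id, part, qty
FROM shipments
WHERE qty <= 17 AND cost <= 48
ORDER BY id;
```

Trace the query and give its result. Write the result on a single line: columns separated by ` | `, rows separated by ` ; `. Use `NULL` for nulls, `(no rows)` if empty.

(no rows)

qty <= 17: ids {13}
cost <= 48: ids {9, 16, 17, 21, 24, 25}
Combine with AND.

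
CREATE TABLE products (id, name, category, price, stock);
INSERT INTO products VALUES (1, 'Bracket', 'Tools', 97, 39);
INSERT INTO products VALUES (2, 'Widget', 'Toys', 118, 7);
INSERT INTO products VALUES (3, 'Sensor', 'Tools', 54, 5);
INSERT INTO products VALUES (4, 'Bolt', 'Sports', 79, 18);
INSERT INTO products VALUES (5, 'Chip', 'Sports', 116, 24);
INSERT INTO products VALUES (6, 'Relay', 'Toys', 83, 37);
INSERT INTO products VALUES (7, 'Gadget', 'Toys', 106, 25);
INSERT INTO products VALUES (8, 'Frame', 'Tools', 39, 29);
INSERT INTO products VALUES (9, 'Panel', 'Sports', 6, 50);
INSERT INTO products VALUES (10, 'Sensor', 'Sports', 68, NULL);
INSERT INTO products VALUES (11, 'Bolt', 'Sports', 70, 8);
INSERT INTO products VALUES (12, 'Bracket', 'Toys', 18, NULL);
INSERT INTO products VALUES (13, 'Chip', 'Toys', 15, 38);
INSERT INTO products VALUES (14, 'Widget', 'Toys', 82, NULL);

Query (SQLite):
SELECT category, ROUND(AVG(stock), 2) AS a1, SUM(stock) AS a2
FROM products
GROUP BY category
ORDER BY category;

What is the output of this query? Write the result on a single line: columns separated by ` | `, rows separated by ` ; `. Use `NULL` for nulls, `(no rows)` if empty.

Sports | 25 | 100 ; Tools | 24.33 | 73 ; Toys | 26.75 | 107

Group products by category.
Per group compute: ROUND(AVG(stock), 2), SUM(stock).
  Sports: ids {4, 5, 9, 10, 11} → ROUND(AVG(stock), 2)=25, SUM(stock)=100
  Tools: ids {1, 3, 8} → ROUND(AVG(stock), 2)=24.33, SUM(stock)=73
  Toys: ids {2, 6, 7, 12, 13, 14} → ROUND(AVG(stock), 2)=26.75, SUM(stock)=107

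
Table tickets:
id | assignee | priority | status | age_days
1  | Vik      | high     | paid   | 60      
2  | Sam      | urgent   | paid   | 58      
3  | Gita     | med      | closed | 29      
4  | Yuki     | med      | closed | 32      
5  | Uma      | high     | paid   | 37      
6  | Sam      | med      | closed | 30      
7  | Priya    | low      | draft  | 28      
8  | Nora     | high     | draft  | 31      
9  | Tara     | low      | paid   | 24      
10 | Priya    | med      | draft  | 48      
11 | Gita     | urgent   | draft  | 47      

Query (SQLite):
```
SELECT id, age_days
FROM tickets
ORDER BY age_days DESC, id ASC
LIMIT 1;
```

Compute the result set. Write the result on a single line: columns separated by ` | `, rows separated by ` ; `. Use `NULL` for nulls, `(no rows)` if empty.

Sort by age_days desc, tiebreak id asc: (60, id=1), (58, id=2), (48, id=10), (47, id=11) …. Take first 1.

1 | 60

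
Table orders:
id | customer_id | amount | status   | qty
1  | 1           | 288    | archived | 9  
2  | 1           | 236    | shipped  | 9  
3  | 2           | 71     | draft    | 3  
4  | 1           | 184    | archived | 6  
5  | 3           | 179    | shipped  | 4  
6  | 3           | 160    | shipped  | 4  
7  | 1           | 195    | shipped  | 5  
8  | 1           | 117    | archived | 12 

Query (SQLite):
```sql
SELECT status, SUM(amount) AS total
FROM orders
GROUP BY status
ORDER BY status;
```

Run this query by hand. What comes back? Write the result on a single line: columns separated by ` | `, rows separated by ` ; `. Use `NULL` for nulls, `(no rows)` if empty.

Partition orders by status; compute SUM(amount) within each group.
  archived: ids {1, 4, 8} → SUM(amount)=589
  draft: ids {3} → SUM(amount)=71
  shipped: ids {2, 5, 6, 7} → SUM(amount)=770

archived | 589 ; draft | 71 ; shipped | 770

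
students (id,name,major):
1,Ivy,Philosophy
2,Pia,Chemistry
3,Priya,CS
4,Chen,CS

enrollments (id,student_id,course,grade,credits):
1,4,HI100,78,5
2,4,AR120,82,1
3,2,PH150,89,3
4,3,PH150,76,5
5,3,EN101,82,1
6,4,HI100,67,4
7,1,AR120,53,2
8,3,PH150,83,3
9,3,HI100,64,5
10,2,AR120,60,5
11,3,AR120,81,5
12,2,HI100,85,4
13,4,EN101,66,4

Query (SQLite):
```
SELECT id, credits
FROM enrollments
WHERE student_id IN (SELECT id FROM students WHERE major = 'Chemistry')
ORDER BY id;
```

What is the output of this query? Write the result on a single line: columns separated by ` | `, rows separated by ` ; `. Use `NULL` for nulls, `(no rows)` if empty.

3 | 3 ; 10 | 5 ; 12 | 4

Inner query: students.id where major = 'Chemistry'.
Outer: keep enrollments rows whose student_id is in that set.
Inner query → {2}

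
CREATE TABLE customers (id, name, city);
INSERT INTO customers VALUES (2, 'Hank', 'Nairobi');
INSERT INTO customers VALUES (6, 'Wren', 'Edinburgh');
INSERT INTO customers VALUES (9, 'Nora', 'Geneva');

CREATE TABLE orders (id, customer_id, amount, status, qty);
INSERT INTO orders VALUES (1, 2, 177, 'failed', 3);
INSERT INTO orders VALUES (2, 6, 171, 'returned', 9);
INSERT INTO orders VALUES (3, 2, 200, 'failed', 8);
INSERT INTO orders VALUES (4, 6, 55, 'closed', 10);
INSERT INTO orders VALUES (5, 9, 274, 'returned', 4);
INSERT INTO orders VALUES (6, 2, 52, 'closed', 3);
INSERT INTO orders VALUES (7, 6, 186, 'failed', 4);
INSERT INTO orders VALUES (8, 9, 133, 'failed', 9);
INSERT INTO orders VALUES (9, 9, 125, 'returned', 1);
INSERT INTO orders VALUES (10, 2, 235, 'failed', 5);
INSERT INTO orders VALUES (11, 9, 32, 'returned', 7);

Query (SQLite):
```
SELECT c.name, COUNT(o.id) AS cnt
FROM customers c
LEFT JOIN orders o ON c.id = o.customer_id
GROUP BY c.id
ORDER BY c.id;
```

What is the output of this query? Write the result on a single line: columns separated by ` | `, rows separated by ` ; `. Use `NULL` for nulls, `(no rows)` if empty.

LEFT JOIN keeps every customers row; unmatched ones get NULL for orders columns.
Group by customers.id and compute COUNT(o.id). COUNT(col) of an all-NULL group is 0.
  2: ids {1, 3, 6, 10} → COUNT(o.id)=4
  6: ids {2, 4, 7} → COUNT(o.id)=3
  9: ids {5, 8, 9, 11} → COUNT(o.id)=4

Hank | 4 ; Wren | 3 ; Nora | 4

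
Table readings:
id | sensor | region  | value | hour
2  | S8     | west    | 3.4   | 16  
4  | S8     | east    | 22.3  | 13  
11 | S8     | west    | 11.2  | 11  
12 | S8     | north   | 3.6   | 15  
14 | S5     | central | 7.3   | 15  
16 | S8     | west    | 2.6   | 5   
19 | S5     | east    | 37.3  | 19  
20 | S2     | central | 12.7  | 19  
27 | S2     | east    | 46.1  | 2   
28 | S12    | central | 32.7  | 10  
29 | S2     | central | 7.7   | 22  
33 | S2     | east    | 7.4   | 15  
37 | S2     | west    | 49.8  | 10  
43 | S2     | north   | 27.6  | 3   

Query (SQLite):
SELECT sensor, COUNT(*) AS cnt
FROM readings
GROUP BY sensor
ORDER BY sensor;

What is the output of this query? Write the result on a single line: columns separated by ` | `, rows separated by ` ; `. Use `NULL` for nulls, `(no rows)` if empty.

Partition readings by sensor; compute COUNT(*) within each group.
  S12: ids {28} → COUNT(*)=1
  S2: ids {20, 27, 29, 33, 37, 43} → COUNT(*)=6
  S5: ids {14, 19} → COUNT(*)=2
  S8: ids {2, 4, 11, 12, 16} → COUNT(*)=5

S12 | 1 ; S2 | 6 ; S5 | 2 ; S8 | 5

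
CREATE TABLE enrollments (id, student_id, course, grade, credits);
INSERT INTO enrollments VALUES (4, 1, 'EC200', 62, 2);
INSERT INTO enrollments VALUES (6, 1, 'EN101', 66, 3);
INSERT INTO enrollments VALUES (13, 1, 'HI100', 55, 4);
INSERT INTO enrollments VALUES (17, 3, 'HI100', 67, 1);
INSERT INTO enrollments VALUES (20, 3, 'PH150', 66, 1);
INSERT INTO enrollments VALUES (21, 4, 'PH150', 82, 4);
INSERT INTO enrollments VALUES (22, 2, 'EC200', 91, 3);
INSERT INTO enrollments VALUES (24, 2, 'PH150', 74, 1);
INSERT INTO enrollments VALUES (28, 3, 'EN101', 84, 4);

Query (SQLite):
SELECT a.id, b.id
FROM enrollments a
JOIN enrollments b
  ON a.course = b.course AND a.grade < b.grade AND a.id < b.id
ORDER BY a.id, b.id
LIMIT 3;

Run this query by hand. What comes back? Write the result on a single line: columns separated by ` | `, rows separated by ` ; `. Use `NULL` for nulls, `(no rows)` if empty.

Pairs (a,b) with same course, a.grade < b.grade, a.id < b.id.
course groups: EC200:{4,22} EN101:{6,28} HI100:{13,17} PH150:{20,21,24}
Ordered by (a.id, b.id); first 3.

4 | 22 ; 6 | 28 ; 13 | 17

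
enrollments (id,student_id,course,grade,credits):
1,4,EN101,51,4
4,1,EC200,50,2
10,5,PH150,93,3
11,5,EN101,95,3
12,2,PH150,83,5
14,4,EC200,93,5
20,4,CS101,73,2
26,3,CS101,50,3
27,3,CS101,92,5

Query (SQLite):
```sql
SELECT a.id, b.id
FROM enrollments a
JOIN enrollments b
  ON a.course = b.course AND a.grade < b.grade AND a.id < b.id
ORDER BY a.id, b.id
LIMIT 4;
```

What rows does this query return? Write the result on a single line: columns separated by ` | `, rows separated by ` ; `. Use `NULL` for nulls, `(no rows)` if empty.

Pairs (a,b) with same course, a.grade < b.grade, a.id < b.id.
course groups: CS101:{20,26,27} EC200:{4,14} EN101:{1,11} PH150:{10,12}
Ordered by (a.id, b.id); first 4.

1 | 11 ; 4 | 14 ; 20 | 27 ; 26 | 27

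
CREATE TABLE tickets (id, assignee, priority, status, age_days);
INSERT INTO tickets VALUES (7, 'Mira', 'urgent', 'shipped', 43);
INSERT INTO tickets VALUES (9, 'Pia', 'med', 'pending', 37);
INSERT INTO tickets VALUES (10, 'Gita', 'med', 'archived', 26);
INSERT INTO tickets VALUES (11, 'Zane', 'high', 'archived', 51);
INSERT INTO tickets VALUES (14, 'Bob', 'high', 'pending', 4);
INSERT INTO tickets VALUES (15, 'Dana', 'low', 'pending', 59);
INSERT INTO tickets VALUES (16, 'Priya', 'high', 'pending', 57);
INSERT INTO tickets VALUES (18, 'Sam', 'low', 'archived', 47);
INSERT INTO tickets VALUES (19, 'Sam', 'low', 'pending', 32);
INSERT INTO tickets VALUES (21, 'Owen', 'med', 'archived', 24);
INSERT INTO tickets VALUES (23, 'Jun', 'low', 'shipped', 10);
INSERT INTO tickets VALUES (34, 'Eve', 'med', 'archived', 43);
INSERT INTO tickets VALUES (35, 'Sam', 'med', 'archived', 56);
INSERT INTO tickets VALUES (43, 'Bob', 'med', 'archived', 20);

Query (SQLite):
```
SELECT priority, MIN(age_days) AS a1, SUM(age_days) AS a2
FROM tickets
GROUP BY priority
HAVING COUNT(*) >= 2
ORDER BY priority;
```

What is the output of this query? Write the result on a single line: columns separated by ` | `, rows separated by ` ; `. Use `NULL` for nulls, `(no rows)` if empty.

Group tickets by priority.
Per group compute: MIN(age_days), SUM(age_days).
HAVING: drop groups with fewer than 2 rows.
  high: ids {11, 14, 16} → MIN(age_days)=4, SUM(age_days)=112
  low: ids {15, 18, 19, 23} → MIN(age_days)=10, SUM(age_days)=148
  med: ids {9, 10, 21, 34, 35, 43} → MIN(age_days)=20, SUM(age_days)=206
  urgent: ids {7} → MIN(age_days)=43, SUM(age_days)=43

high | 4 | 112 ; low | 10 | 148 ; med | 20 | 206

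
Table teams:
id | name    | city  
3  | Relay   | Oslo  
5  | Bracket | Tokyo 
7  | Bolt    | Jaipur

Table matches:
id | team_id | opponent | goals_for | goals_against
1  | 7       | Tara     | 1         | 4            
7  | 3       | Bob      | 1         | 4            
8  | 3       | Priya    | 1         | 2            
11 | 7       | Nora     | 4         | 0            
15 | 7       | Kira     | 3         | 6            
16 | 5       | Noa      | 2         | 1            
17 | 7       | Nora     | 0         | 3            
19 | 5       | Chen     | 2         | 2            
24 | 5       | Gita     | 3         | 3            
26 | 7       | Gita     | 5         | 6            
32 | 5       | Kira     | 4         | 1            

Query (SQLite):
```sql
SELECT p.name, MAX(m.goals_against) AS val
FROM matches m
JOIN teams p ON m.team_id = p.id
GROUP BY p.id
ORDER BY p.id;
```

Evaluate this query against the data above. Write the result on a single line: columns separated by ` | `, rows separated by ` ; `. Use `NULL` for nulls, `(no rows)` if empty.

Relay | 4 ; Bracket | 3 ; Bolt | 6

Join each matches row to its teams via team_id.
Group joined rows by teams.id; compute MAX(m.goals_against) per group.
  3: ids {7, 8} → MAX(m.goals_against)=4
  5: ids {16, 19, 24, 32} → MAX(m.goals_against)=3
  7: ids {1, 11, 15, 17, 26} → MAX(m.goals_against)=6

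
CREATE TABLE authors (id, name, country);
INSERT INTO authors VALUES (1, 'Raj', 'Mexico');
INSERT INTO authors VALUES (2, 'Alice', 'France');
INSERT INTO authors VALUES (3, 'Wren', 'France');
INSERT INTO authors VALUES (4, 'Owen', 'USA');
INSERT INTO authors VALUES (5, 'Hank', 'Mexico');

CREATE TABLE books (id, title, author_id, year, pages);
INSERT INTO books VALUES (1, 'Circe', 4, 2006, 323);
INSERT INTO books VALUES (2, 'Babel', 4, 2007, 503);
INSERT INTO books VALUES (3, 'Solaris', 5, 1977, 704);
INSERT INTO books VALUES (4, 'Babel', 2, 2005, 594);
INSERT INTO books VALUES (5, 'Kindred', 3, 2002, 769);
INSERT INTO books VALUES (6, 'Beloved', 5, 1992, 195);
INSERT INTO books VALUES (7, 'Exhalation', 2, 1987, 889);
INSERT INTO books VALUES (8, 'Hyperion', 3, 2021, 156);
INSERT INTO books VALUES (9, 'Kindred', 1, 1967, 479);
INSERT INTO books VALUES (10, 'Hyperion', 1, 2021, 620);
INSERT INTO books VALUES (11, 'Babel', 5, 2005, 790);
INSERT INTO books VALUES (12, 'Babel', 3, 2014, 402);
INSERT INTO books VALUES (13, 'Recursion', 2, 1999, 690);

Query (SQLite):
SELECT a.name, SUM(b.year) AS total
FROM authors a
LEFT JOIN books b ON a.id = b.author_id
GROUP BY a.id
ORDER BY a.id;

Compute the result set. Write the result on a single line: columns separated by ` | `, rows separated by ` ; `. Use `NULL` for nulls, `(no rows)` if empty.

Raj | 3988 ; Alice | 5991 ; Wren | 6037 ; Owen | 4013 ; Hank | 5974

LEFT JOIN keeps every authors row; unmatched ones get NULL for books columns.
Group by authors.id and compute SUM(b.year). SUM over an all-NULL group is NULL.
  1: ids {9, 10} → SUM(b.year)=3988
  2: ids {4, 7, 13} → SUM(b.year)=5991
  3: ids {5, 8, 12} → SUM(b.year)=6037
  4: ids {1, 2} → SUM(b.year)=4013
  5: ids {3, 6, 11} → SUM(b.year)=5974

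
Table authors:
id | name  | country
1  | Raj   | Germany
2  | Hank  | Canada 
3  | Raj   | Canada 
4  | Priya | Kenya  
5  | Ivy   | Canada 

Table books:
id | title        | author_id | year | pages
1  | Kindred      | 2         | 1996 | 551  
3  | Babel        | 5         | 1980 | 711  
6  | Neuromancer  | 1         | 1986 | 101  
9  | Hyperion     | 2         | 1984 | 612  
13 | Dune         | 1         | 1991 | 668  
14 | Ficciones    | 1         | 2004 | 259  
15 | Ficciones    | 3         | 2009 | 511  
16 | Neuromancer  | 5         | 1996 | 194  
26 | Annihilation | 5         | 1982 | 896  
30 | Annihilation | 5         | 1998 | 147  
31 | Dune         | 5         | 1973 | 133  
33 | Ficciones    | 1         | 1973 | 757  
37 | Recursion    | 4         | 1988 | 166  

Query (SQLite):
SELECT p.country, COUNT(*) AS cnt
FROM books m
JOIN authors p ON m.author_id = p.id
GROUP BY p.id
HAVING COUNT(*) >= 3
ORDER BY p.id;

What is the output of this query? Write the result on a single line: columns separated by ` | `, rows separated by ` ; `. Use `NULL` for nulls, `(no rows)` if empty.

Join each books row to its authors via author_id.
Group joined rows by authors.id; compute COUNT(*) per group.
HAVING: keep groups with count ≥ 3.
  1: ids {6, 13, 14, 33} → COUNT(*)=4
  2: ids {1, 9} → COUNT(*)=2
  3: ids {15} → COUNT(*)=1
  4: ids {37} → COUNT(*)=1
  5: ids {3, 16, 26, 30, 31} → COUNT(*)=5

Germany | 4 ; Canada | 5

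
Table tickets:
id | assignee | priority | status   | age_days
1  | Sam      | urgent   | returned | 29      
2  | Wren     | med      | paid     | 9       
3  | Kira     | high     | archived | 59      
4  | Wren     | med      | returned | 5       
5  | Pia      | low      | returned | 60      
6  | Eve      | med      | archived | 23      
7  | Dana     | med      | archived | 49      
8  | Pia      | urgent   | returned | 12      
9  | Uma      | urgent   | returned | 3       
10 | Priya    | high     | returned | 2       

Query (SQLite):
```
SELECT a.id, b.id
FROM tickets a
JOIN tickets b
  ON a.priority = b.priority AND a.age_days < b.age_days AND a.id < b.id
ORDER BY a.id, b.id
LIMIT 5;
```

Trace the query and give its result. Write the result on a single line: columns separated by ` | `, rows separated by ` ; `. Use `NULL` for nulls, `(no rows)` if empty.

Pairs (a,b) with same priority, a.age_days < b.age_days, a.id < b.id.
priority groups: high:{3,10} low:{5} med:{2,4,6,7} urgent:{1,8,9}
Ordered by (a.id, b.id); first 5.

2 | 6 ; 2 | 7 ; 4 | 6 ; 4 | 7 ; 6 | 7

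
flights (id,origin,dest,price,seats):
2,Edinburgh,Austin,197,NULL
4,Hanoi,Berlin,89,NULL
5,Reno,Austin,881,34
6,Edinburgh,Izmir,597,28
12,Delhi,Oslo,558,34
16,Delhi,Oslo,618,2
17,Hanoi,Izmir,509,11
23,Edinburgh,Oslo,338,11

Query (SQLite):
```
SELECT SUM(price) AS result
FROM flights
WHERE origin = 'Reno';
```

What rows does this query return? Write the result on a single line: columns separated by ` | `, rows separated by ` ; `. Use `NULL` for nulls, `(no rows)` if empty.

Rows where origin='Reno' → price values: [881].
SUM of non-NULL values = 881.

881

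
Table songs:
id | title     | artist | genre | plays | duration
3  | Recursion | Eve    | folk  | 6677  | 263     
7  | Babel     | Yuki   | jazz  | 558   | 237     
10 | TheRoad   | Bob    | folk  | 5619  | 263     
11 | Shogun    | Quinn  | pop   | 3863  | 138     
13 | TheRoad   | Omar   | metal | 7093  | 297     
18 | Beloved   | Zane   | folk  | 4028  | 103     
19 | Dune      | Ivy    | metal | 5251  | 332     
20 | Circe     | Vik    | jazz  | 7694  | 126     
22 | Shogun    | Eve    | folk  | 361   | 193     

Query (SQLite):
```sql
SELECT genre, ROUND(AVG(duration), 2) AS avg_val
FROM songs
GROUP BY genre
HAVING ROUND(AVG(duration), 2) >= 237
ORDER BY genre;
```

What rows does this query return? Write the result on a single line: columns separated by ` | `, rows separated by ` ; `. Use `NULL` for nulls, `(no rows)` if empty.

metal | 314.5

Partition songs by genre; compute ROUND(AVG(duration), 2) within each group.
HAVING: keep groups where ROUND(AVG(duration), 2) >= 237.
  folk: ids {3, 10, 18, 22} → ROUND(AVG(duration), 2)=205.5
  jazz: ids {7, 20} → ROUND(AVG(duration), 2)=181.5
  metal: ids {13, 19} → ROUND(AVG(duration), 2)=314.5
  pop: ids {11} → ROUND(AVG(duration), 2)=138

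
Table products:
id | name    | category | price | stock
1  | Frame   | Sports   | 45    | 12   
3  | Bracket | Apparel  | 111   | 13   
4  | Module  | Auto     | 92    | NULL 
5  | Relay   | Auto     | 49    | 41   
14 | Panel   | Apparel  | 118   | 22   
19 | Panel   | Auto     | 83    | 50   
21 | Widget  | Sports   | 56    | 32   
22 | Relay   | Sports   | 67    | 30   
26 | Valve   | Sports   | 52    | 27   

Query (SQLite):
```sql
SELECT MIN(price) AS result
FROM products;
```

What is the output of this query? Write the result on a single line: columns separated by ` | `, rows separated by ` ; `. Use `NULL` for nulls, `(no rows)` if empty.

All price values: [45, 111, 92, 49, 118, 83, 56, 67, 52].
MIN of non-NULL values = 45.

45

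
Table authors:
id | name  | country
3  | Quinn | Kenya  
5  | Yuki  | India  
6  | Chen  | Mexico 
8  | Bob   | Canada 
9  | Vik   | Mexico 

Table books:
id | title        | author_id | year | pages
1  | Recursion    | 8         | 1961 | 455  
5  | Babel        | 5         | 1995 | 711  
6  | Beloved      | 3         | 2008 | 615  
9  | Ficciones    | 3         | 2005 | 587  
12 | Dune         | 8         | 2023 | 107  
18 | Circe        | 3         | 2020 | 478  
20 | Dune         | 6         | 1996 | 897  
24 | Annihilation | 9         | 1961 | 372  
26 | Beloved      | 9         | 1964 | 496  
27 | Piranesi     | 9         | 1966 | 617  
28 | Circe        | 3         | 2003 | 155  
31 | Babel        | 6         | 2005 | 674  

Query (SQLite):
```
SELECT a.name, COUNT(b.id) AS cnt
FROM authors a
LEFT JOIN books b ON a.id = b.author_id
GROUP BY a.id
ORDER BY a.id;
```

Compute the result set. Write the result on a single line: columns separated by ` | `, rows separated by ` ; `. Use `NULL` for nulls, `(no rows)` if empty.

Quinn | 4 ; Yuki | 1 ; Chen | 2 ; Bob | 2 ; Vik | 3

LEFT JOIN keeps every authors row; unmatched ones get NULL for books columns.
Group by authors.id and compute COUNT(b.id). COUNT(col) of an all-NULL group is 0.
  3: ids {6, 9, 18, 28} → COUNT(b.id)=4
  5: ids {5} → COUNT(b.id)=1
  6: ids {20, 31} → COUNT(b.id)=2
  8: ids {1, 12} → COUNT(b.id)=2
  9: ids {24, 26, 27} → COUNT(b.id)=3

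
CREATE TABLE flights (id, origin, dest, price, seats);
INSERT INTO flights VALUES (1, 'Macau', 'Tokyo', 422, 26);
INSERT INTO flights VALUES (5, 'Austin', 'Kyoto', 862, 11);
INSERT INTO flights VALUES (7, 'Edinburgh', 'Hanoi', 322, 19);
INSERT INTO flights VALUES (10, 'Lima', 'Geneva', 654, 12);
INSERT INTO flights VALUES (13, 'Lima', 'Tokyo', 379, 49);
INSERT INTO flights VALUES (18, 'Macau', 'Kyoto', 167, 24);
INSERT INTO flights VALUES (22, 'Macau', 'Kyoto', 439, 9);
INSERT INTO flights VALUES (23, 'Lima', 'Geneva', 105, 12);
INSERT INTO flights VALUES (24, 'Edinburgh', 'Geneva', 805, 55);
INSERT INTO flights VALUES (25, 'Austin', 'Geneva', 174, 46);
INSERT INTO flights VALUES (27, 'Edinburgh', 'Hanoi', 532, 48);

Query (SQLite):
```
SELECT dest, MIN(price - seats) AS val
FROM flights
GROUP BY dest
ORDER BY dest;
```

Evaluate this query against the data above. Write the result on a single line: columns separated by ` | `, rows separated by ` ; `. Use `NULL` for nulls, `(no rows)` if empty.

For each row compute price - seats.
Group by dest; take MIN of the expression per group.
  Geneva: ids {10, 23, 24, 25} → MIN(price - seats)=93
  Hanoi: ids {7, 27} → MIN(price - seats)=303
  Kyoto: ids {5, 18, 22} → MIN(price - seats)=143
  Tokyo: ids {1, 13} → MIN(price - seats)=330

Geneva | 93 ; Hanoi | 303 ; Kyoto | 143 ; Tokyo | 330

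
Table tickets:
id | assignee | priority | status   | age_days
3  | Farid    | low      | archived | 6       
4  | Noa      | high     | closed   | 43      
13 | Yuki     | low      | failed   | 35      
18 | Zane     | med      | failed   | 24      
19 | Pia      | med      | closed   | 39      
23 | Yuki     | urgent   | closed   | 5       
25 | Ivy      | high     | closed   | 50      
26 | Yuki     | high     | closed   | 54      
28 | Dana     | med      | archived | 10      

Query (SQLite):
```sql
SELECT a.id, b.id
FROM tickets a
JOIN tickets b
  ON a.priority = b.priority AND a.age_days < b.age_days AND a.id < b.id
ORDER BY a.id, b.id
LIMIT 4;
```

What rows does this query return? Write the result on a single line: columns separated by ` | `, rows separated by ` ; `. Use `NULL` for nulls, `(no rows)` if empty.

Pairs (a,b) with same priority, a.age_days < b.age_days, a.id < b.id.
priority groups: high:{4,25,26} low:{3,13} med:{18,19,28} urgent:{23}
Ordered by (a.id, b.id); first 4.

3 | 13 ; 4 | 25 ; 4 | 26 ; 18 | 19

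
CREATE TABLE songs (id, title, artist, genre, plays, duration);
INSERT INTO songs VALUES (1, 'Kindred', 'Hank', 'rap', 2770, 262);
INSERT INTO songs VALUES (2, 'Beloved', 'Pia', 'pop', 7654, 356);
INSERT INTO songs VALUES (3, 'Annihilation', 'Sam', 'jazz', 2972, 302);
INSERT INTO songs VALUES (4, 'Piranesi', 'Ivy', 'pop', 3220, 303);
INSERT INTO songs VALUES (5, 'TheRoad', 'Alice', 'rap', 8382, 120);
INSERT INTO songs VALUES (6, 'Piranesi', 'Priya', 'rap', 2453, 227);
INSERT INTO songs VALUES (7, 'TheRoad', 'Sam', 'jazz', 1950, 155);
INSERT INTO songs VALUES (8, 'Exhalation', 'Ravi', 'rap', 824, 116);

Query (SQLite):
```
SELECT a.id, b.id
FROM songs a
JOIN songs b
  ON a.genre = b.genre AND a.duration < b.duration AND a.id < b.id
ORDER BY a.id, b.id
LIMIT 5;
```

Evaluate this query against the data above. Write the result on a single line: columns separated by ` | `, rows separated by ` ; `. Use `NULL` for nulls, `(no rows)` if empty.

5 | 6

Pairs (a,b) with same genre, a.duration < b.duration, a.id < b.id.
genre groups: jazz:{3,7} pop:{2,4} rap:{1,5,6,8}
Ordered by (a.id, b.id); first 5.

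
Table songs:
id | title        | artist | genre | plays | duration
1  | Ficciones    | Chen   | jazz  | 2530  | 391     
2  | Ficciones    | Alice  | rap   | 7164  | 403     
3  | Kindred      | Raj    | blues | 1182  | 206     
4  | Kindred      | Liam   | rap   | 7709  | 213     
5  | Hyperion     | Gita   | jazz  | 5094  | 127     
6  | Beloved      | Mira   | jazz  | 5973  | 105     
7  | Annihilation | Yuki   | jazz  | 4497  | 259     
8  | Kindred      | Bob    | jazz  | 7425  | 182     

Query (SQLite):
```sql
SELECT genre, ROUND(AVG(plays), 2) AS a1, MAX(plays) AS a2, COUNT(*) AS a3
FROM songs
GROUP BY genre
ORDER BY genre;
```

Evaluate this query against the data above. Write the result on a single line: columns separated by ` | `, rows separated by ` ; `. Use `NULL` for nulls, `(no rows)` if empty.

blues | 1182 | 1182 | 1 ; jazz | 5103.8 | 7425 | 5 ; rap | 7436.5 | 7709 | 2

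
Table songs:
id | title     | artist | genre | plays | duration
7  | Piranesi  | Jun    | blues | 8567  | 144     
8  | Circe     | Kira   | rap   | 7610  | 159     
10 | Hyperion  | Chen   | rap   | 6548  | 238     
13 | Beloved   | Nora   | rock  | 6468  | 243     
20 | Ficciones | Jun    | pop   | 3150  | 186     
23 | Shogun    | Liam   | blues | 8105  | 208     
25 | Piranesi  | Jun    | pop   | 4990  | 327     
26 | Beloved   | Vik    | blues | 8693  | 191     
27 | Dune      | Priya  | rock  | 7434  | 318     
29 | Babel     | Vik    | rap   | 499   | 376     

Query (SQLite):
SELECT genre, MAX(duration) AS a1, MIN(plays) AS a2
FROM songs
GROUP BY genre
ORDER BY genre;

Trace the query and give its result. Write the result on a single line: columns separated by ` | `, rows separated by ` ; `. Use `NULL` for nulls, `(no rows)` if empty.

Group songs by genre.
Per group compute: MAX(duration), MIN(plays).
  blues: ids {7, 23, 26} → MAX(duration)=208, MIN(plays)=8105
  pop: ids {20, 25} → MAX(duration)=327, MIN(plays)=3150
  rap: ids {8, 10, 29} → MAX(duration)=376, MIN(plays)=499
  rock: ids {13, 27} → MAX(duration)=318, MIN(plays)=6468

blues | 208 | 8105 ; pop | 327 | 3150 ; rap | 376 | 499 ; rock | 318 | 6468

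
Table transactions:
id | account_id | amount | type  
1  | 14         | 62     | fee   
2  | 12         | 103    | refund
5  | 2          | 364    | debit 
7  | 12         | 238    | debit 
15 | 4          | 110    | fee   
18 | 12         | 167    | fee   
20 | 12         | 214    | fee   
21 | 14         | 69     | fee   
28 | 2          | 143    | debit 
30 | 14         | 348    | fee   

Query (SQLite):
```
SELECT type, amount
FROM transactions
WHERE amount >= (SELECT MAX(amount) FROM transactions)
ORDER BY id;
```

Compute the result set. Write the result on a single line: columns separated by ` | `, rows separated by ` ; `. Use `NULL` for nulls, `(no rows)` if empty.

debit | 364

Scalar subquery: MAX(amount) over all transactions rows = 364.
Keep rows where amount >= that value.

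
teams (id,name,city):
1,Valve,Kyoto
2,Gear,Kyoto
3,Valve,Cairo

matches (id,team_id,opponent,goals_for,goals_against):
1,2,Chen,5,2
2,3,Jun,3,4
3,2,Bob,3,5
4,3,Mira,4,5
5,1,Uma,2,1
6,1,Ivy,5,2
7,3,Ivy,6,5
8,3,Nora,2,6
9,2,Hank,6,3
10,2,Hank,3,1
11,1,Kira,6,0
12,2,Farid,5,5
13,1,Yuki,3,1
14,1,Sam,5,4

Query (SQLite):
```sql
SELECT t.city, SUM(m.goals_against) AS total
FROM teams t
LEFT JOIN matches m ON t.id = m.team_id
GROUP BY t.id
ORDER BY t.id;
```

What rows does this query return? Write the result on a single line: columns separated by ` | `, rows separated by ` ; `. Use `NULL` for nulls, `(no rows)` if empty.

Kyoto | 8 ; Kyoto | 16 ; Cairo | 20

LEFT JOIN keeps every teams row; unmatched ones get NULL for matches columns.
Group by teams.id and compute SUM(m.goals_against). SUM over an all-NULL group is NULL.
  1: ids {5, 6, 11, 13, 14} → SUM(m.goals_against)=8
  2: ids {1, 3, 9, 10, 12} → SUM(m.goals_against)=16
  3: ids {2, 4, 7, 8} → SUM(m.goals_against)=20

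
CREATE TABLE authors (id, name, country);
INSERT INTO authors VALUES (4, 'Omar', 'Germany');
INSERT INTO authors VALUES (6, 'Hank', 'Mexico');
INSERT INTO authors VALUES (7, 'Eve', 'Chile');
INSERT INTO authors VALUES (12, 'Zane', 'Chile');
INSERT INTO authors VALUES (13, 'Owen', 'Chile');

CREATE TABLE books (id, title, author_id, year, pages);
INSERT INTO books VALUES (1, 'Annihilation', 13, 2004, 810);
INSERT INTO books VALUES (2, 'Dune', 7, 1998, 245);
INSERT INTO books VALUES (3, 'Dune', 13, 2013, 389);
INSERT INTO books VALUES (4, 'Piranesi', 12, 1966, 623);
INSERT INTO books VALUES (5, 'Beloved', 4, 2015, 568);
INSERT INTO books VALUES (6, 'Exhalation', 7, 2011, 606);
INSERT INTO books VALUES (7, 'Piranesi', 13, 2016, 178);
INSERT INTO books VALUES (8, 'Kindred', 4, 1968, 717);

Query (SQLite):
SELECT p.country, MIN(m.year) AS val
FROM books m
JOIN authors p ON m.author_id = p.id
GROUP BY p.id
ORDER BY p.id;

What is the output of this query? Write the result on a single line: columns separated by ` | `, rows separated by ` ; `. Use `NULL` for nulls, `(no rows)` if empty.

Germany | 1968 ; Chile | 1998 ; Chile | 1966 ; Chile | 2004

Join each books row to its authors via author_id.
Group joined rows by authors.id; compute MIN(m.year) per group.
  4: ids {5, 8} → MIN(m.year)=1968
  7: ids {2, 6} → MIN(m.year)=1998
  12: ids {4} → MIN(m.year)=1966
  13: ids {1, 3, 7} → MIN(m.year)=2004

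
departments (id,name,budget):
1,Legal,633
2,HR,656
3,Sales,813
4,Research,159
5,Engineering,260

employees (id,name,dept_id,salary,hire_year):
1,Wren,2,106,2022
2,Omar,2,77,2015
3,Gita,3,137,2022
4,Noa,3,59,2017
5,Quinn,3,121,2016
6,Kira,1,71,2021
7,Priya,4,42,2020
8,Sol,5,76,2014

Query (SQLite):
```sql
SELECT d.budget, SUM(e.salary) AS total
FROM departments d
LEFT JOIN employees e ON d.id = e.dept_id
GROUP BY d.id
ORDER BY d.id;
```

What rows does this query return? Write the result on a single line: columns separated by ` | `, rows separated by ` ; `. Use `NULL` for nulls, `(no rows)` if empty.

633 | 71 ; 656 | 183 ; 813 | 317 ; 159 | 42 ; 260 | 76

LEFT JOIN keeps every departments row; unmatched ones get NULL for employees columns.
Group by departments.id and compute SUM(e.salary). SUM over an all-NULL group is NULL.
  1: ids {6} → SUM(e.salary)=71
  2: ids {1, 2} → SUM(e.salary)=183
  3: ids {3, 4, 5} → SUM(e.salary)=317
  4: ids {7} → SUM(e.salary)=42
  5: ids {8} → SUM(e.salary)=76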